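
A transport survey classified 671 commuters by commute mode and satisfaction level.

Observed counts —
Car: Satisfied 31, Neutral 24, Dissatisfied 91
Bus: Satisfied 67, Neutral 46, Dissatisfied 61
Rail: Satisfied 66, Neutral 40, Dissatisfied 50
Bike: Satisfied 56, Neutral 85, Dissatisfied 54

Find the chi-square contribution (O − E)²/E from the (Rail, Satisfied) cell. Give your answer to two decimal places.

Row total (Rail) = 156; column total (Satisfied) = 220; N = 671.
Expected count E = 156 × 220 / 671 = 51.1475.
Contribution = (O − E)²/E = (66 − 51.1475)² / 51.1475 = 4.31.

4.31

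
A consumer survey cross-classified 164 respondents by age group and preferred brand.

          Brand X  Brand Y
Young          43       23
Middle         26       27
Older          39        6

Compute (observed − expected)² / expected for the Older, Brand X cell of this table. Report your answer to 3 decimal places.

2.960

Row total (Older) = 45; column total (Brand X) = 108; N = 164.
Expected count E = 45 × 108 / 164 = 29.6341.
Contribution = (O − E)²/E = (39 − 29.6341)² / 29.6341 = 2.960.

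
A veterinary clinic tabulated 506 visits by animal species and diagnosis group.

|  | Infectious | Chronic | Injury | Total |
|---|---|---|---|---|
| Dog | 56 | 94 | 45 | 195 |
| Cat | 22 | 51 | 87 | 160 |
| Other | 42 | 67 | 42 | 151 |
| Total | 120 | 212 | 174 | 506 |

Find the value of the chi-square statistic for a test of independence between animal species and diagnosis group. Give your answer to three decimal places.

Grand total N = 506.
Expected counts (row total × column total / N):
  Dog, Infectious: 195×120/506 = 46.24506
  Dog, Chronic: 195×212/506 = 81.69960
  Dog, Injury: 195×174/506 = 67.05534
  Cat, Infectious: 160×120/506 = 37.94466
  Cat, Chronic: 160×212/506 = 67.03557
  Cat, Injury: 160×174/506 = 55.01976
  Other, Infectious: 151×120/506 = 35.81028
  Other, Chronic: 151×212/506 = 63.26482
  Other, Injury: 151×174/506 = 51.92490
Contributions (O − E)²/E:
  (56 − 46.24506)²/46.24506 = 2.0577
  (94 − 81.69960)²/81.69960 = 1.8519
  (45 − 67.05534)²/67.05534 = 7.2543
  (22 − 37.94466)²/37.94466 = 6.7001
  (51 − 67.03557)²/67.03557 = 3.8359
  (87 − 55.01976)²/55.01976 = 18.5885
  (42 − 35.81028)²/35.81028 = 1.0699
  (67 − 63.26482)²/63.26482 = 0.2205
  (42 − 51.92490)²/51.92490 = 1.8970
χ² = 2.0577 + 1.8519 + 7.2543 + 6.7001 + 3.8359 + 18.5885 + 1.0699 + 0.2205 + 1.8970 = 43.476

43.476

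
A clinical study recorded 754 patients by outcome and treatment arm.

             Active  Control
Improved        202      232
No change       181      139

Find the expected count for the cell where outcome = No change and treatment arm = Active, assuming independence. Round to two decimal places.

Row total (No change) = 320; column total (Active) = 383; grand total N = 754.
Expected count = (row total × column total) / N = 320 × 383 / 754 = 162.55.

162.55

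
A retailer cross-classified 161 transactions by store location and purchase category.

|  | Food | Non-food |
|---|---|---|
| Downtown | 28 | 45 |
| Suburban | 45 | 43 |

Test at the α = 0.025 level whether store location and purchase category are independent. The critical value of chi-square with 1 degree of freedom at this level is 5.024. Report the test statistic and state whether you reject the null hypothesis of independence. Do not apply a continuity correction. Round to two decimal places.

2.63; fail to reject H₀

Row totals: 73, 88. Column totals: 73, 88. Grand total N = 161.
Expected counts (row total × column total / N):
  Downtown, Food: 73×73/161 = 33.099
  Downtown, Non-food: 73×88/161 = 39.901
  Suburban, Food: 88×73/161 = 39.901
  Suburban, Non-food: 88×88/161 = 48.099
Contributions (O − E)²/E:
  (28 − 33.099)²/33.099 = 0.7855
  (45 − 39.901)²/39.901 = 0.6516
  (45 − 39.901)²/39.901 = 0.6516
  (43 − 48.099)²/48.099 = 0.5405
χ² = 0.7855 + 0.6516 + 0.6516 + 0.5405 = 2.63
df = (2−1)(2−1) = 1. Since 2.63 < 5.024, fail to reject the null hypothesis of independence at α = 0.025.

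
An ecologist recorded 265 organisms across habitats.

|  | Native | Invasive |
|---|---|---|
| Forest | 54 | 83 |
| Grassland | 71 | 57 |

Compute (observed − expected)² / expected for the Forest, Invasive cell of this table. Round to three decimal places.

Row total (Forest) = 137; column total (Invasive) = 140; N = 265.
Expected count E = 137 × 140 / 265 = 72.3774.
Contribution = (O − E)²/E = (83 − 72.3774)² / 72.3774 = 1.559.

1.559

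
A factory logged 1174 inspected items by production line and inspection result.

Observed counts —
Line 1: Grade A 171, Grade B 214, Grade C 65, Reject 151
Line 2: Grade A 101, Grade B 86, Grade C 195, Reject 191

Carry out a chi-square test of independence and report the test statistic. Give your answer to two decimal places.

Row totals: 601, 573. Column totals: 272, 300, 260, 342. Grand total N = 1174.
Expected counts (row total × column total / N):
  Line 1, Grade A: 601×272/1174 = 139.244
  Line 1, Grade B: 601×300/1174 = 153.578
  Line 1, Grade C: 601×260/1174 = 133.101
  Line 1, Reject: 601×342/1174 = 175.078
  Line 2, Grade A: 573×272/1174 = 132.756
  Line 2, Grade B: 573×300/1174 = 146.422
  Line 2, Grade C: 573×260/1174 = 126.899
  Line 2, Reject: 573×342/1174 = 166.922
Contributions (O − E)²/E:
  (171 − 139.244)²/139.244 = 7.2423
  (214 − 153.578)²/153.578 = 23.7718
  (65 − 133.101)²/133.101 = 34.8438
  (151 − 175.078)²/175.078 = 3.3114
  (101 − 132.756)²/132.756 = 7.5962
  (86 − 146.422)²/146.422 = 24.9335
  (195 − 126.899)²/126.899 = 36.5468
  (191 − 166.922)²/166.922 = 3.4732
χ² = 7.2423 + 23.7718 + 34.8438 + 3.3114 + 7.5962 + 24.9335 + 36.5468 + 3.4732 = 141.72

141.72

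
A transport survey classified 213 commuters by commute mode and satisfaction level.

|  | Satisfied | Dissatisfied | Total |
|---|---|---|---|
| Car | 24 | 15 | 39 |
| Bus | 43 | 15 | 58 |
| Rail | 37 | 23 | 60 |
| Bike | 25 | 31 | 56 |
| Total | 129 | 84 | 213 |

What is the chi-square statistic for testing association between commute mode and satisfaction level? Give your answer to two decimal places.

10.46

Grand total N = 213.
Expected counts (row total × column total / N):
  Car, Satisfied: 39×129/213 = 23.620
  Car, Dissatisfied: 39×84/213 = 15.380
  Bus, Satisfied: 58×129/213 = 35.127
  Bus, Dissatisfied: 58×84/213 = 22.873
  Rail, Satisfied: 60×129/213 = 36.338
  Rail, Dissatisfied: 60×84/213 = 23.662
  Bike, Satisfied: 56×129/213 = 33.915
  Bike, Dissatisfied: 56×84/213 = 22.085
Contributions (O − E)²/E:
  (24 − 23.620)²/23.620 = 0.0061
  (15 − 15.380)²/15.380 = 0.0094
  (43 − 35.127)²/35.127 = 1.7646
  (15 − 22.873)²/22.873 = 2.7099
  (37 − 36.338)²/36.338 = 0.0121
  (23 − 23.662)²/23.662 = 0.0185
  (25 − 33.915)²/33.915 = 2.3434
  (31 − 22.085)²/22.085 = 3.5987
χ² = 0.0061 + 0.0094 + 1.7646 + 2.7099 + 0.0121 + 0.0185 + 2.3434 + 3.5987 = 10.46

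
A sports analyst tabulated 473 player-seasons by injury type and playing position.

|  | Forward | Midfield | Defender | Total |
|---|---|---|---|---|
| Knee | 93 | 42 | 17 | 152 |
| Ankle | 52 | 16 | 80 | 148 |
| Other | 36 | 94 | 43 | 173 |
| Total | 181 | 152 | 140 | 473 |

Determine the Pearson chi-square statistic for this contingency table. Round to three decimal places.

Grand total N = 473.
Expected counts (row total × column total / N):
  Knee, Forward: 152×181/473 = 58.1649
  Knee, Midfield: 152×152/473 = 48.8457
  Knee, Defender: 152×140/473 = 44.9894
  Ankle, Forward: 148×181/473 = 56.6342
  Ankle, Midfield: 148×152/473 = 47.5603
  Ankle, Defender: 148×140/473 = 43.8055
  Other, Forward: 173×181/473 = 66.2008
  Other, Midfield: 173×152/473 = 55.5941
  Other, Defender: 173×140/473 = 51.2051
Contributions (O − E)²/E:
  (93 − 58.1649)²/58.1649 = 20.8628
  (42 − 48.8457)²/48.8457 = 0.9594
  (17 − 44.9894)²/44.9894 = 17.4131
  (52 − 56.6342)²/56.6342 = 0.3792
  (16 − 47.5603)²/47.5603 = 20.9429
  (80 − 43.8055)²/43.8055 = 29.9059
  (36 − 66.2008)²/66.2008 = 13.7776
  (94 − 55.5941)²/55.5941 = 26.5318
  (43 − 51.2051)²/51.2051 = 1.3148
χ² = 20.8628 + 0.9594 + 17.4131 + 0.3792 + 20.9429 + 29.9059 + 13.7776 + 26.5318 + 1.3148 = 132.088

132.088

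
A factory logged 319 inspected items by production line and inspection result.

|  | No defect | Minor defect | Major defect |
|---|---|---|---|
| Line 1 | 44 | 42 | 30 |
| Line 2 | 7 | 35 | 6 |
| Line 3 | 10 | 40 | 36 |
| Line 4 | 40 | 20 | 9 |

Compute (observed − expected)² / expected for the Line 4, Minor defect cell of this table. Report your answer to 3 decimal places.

Row total (Line 4) = 69; column total (Minor defect) = 137; N = 319.
Expected count E = 69 × 137 / 319 = 29.6332.
Contribution = (O − E)²/E = (20 − 29.6332)² / 29.6332 = 3.132.

3.132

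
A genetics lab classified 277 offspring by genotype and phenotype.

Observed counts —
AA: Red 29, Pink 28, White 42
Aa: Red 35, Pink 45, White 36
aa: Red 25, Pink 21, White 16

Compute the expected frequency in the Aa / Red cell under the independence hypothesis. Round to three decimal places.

37.271

Row total (Aa) = 116; column total (Red) = 89; grand total N = 277.
Expected count = (row total × column total) / N = 116 × 89 / 277 = 37.271.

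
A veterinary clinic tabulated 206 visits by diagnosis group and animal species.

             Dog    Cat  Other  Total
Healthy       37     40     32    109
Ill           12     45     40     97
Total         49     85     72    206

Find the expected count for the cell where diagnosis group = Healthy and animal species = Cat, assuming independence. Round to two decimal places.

Row total (Healthy) = 109; column total (Cat) = 85; grand total N = 206.
Expected count = (row total × column total) / N = 109 × 85 / 206 = 44.98.

44.98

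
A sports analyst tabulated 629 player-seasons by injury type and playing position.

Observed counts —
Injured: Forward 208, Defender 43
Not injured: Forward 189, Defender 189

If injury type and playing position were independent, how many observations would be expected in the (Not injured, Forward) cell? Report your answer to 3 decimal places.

Row total (Not injured) = 378; column total (Forward) = 397; grand total N = 629.
Expected count = (row total × column total) / N = 378 × 397 / 629 = 238.579.

238.579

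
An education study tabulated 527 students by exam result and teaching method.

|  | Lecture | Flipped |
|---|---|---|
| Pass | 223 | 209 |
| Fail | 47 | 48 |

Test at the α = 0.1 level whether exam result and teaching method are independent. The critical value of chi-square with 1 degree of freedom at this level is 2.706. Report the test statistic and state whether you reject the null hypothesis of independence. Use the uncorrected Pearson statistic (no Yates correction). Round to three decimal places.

Row totals: 432, 95. Column totals: 270, 257. Grand total N = 527.
Expected counts (row total × column total / N):
  Pass, Lecture: 432×270/527 = 221.3283
  Pass, Flipped: 432×257/527 = 210.6717
  Fail, Lecture: 95×270/527 = 48.6717
  Fail, Flipped: 95×257/527 = 46.3283
Contributions (O − E)²/E:
  (223 − 221.3283)²/221.3283 = 0.0126
  (209 − 210.6717)²/210.6717 = 0.0133
  (47 − 48.6717)²/48.6717 = 0.0574
  (48 − 46.3283)²/46.3283 = 0.0603
χ² = 0.0126 + 0.0133 + 0.0574 + 0.0603 = 0.144
df = (2−1)(2−1) = 1. Since 0.144 < 2.706, fail to reject the null hypothesis of independence at α = 0.1.

0.144; fail to reject H₀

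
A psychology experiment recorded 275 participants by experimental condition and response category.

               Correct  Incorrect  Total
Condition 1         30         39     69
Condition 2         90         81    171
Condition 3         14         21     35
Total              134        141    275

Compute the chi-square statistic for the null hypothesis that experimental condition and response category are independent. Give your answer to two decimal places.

2.87

Grand total N = 275.
Expected counts (row total × column total / N):
  Condition 1, Correct: 69×134/275 = 33.622
  Condition 1, Incorrect: 69×141/275 = 35.378
  Condition 2, Correct: 171×134/275 = 83.324
  Condition 2, Incorrect: 171×141/275 = 87.676
  Condition 3, Correct: 35×134/275 = 17.055
  Condition 3, Incorrect: 35×141/275 = 17.945
Contributions (O − E)²/E:
  (30 − 33.622)²/33.622 = 0.3902
  (39 − 35.378)²/35.378 = 0.3708
  (90 − 83.324)²/83.324 = 0.5349
  (81 − 87.676)²/87.676 = 0.5083
  (14 − 17.055)²/17.055 = 0.5472
  (21 − 17.945)²/17.945 = 0.5201
χ² = 0.3902 + 0.3708 + 0.5349 + 0.5083 + 0.5472 + 0.5201 = 2.87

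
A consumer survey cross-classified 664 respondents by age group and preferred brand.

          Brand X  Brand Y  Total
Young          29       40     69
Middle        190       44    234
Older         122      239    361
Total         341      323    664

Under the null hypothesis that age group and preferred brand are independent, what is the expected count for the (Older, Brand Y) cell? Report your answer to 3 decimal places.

Row total (Older) = 361; column total (Brand Y) = 323; grand total N = 664.
Expected count = (row total × column total) / N = 361 × 323 / 664 = 175.607.

175.607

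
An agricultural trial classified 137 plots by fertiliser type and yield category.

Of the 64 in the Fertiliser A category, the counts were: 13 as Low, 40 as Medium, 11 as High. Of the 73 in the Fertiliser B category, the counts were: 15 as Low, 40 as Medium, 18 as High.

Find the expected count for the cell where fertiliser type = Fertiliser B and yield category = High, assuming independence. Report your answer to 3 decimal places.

15.453

Row total (Fertiliser B) = 73; column total (High) = 29; grand total N = 137.
Expected count = (row total × column total) / N = 73 × 29 / 137 = 15.453.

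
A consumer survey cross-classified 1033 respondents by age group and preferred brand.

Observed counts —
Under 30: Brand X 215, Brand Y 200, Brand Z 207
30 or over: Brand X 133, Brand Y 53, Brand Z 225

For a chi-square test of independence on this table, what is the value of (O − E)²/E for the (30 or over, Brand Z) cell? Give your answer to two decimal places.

Row total (30 or over) = 411; column total (Brand Z) = 432; N = 1033.
Expected count E = 411 × 432 / 1033 = 171.880.
Contribution = (O − E)²/E = (225 − 171.880)² / 171.880 = 16.42.

16.42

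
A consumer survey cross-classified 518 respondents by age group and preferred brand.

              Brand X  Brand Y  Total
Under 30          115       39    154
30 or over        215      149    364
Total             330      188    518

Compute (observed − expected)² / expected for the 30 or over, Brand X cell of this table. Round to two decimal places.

Row total (30 or over) = 364; column total (Brand X) = 330; N = 518.
Expected count E = 364 × 330 / 518 = 231.892.
Contribution = (O − E)²/E = (215 − 231.892)² / 231.892 = 1.23.

1.23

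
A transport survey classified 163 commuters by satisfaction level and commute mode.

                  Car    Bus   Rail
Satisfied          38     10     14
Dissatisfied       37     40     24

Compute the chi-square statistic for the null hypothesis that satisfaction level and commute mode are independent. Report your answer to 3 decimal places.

Row totals: 62, 101. Column totals: 75, 50, 38. Grand total N = 163.
Expected counts (row total × column total / N):
  Satisfied, Car: 62×75/163 = 28.5276
  Satisfied, Bus: 62×50/163 = 19.0184
  Satisfied, Rail: 62×38/163 = 14.4540
  Dissatisfied, Car: 101×75/163 = 46.4724
  Dissatisfied, Bus: 101×50/163 = 30.9816
  Dissatisfied, Rail: 101×38/163 = 23.5460
Contributions (O − E)²/E:
  (38 − 28.5276)²/28.5276 = 3.1452
  (10 − 19.0184)²/19.0184 = 4.2765
  (14 − 14.4540)²/14.4540 = 0.0143
  (37 − 46.4724)²/46.4724 = 1.9307
  (40 − 30.9816)²/30.9816 = 2.6252
  (24 − 23.5460)²/23.5460 = 0.0088
χ² = 3.1452 + 4.2765 + 0.0143 + 1.9307 + 2.6252 + 0.0088 = 12.001

12.001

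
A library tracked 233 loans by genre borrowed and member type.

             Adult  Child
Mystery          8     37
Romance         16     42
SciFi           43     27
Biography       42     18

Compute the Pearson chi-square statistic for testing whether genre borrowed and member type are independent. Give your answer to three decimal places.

42.813

Row totals: 45, 58, 70, 60. Column totals: 109, 124. Grand total N = 233.
Expected counts (row total × column total / N):
  Mystery, Adult: 45×109/233 = 21.0515
  Mystery, Child: 45×124/233 = 23.9485
  Romance, Adult: 58×109/233 = 27.1330
  Romance, Child: 58×124/233 = 30.8670
  SciFi, Adult: 70×109/233 = 32.7468
  SciFi, Child: 70×124/233 = 37.2532
  Biography, Adult: 60×109/233 = 28.0687
  Biography, Child: 60×124/233 = 31.9313
Contributions (O − E)²/E:
  (8 − 21.0515)²/21.0515 = 8.0917
  (37 − 23.9485)²/23.9485 = 7.1128
  (16 − 27.1330)²/27.1330 = 4.5680
  (42 − 30.8670)²/30.8670 = 4.0154
  (43 − 32.7468)²/32.7468 = 3.2103
  (27 − 37.2532)²/37.2532 = 2.8220
  (42 − 28.0687)²/28.0687 = 6.9145
  (18 − 31.9313)²/31.9313 = 6.0781
χ² = 8.0917 + 7.1128 + 4.5680 + 4.0154 + 3.2103 + 2.8220 + 6.9145 + 6.0781 = 42.813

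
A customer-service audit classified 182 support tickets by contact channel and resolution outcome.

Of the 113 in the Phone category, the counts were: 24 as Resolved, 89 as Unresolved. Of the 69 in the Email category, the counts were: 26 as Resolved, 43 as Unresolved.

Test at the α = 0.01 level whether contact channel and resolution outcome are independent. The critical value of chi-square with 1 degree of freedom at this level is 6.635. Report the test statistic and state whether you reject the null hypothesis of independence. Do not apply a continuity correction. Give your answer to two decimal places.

5.81; fail to reject H₀

Row totals: 113, 69. Column totals: 50, 132. Grand total N = 182.
Expected counts (row total × column total / N):
  Phone, Resolved: 113×50/182 = 31.044
  Phone, Unresolved: 113×132/182 = 81.956
  Email, Resolved: 69×50/182 = 18.956
  Email, Unresolved: 69×132/182 = 50.044
Contributions (O − E)²/E:
  (24 − 31.044)²/31.044 = 1.5983
  (89 − 81.956)²/81.956 = 0.6054
  (26 − 18.956)²/18.956 = 2.6175
  (43 − 50.044)²/50.044 = 0.9915
χ² = 1.5983 + 0.6054 + 2.6175 + 0.9915 = 5.81
df = (2−1)(2−1) = 1. Since 5.81 < 6.635, fail to reject the null hypothesis of independence at α = 0.01.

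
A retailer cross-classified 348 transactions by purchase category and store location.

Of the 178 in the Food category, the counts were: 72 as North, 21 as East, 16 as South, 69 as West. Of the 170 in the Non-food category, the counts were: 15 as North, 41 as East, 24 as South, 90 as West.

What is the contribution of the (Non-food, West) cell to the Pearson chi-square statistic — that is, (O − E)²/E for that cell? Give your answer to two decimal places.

1.96

Row total (Non-food) = 170; column total (West) = 159; N = 348.
Expected count E = 170 × 159 / 348 = 77.672.
Contribution = (O − E)²/E = (90 − 77.672)² / 77.672 = 1.96.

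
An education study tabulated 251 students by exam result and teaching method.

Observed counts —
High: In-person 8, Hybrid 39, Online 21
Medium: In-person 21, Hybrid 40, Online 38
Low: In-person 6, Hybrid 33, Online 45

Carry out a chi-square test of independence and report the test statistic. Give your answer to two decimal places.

15.21

Row totals: 68, 99, 84. Column totals: 35, 112, 104. Grand total N = 251.
Expected counts (row total × column total / N):
  High, In-person: 68×35/251 = 9.4821
  High, Hybrid: 68×112/251 = 30.3426
  High, Online: 68×104/251 = 28.1753
  Medium, In-person: 99×35/251 = 13.8048
  Medium, Hybrid: 99×112/251 = 44.1753
  Medium, Online: 99×104/251 = 41.0199
  Low, In-person: 84×35/251 = 11.7131
  Low, Hybrid: 84×112/251 = 37.4821
  Low, Online: 84×104/251 = 34.8048
Contributions (O − E)²/E:
  (8 − 9.4821)²/9.4821 = 0.2317
  (39 − 30.3426)²/30.3426 = 2.4701
  (21 − 28.1753)²/28.1753 = 1.8273
  (21 − 13.8048)²/13.8048 = 3.7502
  (40 − 44.1753)²/44.1753 = 0.3946
  (38 − 41.0199)²/41.0199 = 0.2223
  (6 − 11.7131)²/11.7131 = 2.7866
  (33 − 37.4821)²/37.4821 = 0.5360
  (45 − 34.8048)²/34.8048 = 2.9864
χ² = 0.2317 + 2.4701 + 1.8273 + 3.7502 + 0.3946 + 0.2223 + 2.7866 + 0.5360 + 2.9864 = 15.21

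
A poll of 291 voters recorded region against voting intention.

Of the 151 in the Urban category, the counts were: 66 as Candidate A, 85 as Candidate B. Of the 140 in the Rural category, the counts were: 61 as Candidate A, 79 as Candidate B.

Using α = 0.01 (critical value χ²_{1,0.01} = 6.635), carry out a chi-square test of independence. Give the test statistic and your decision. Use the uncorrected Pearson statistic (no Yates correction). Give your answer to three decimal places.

Row totals: 151, 140. Column totals: 127, 164. Grand total N = 291.
Expected counts (row total × column total / N):
  Urban, Candidate A: 151×127/291 = 65.9003
  Urban, Candidate B: 151×164/291 = 85.0997
  Rural, Candidate A: 140×127/291 = 61.0997
  Rural, Candidate B: 140×164/291 = 78.9003
Contributions (O − E)²/E:
  (66 − 65.9003)²/65.9003 = 0.0002
  (85 − 85.0997)²/85.0997 = 0.0001
  (61 − 61.0997)²/61.0997 = 0.0002
  (79 − 78.9003)²/78.9003 = 0.0001
χ² = 0.0002 + 0.0001 + 0.0002 + 0.0001 = 0.001
df = (2−1)(2−1) = 1. Since 0.001 < 6.635, fail to reject the null hypothesis of independence at α = 0.01.

0.001; fail to reject H₀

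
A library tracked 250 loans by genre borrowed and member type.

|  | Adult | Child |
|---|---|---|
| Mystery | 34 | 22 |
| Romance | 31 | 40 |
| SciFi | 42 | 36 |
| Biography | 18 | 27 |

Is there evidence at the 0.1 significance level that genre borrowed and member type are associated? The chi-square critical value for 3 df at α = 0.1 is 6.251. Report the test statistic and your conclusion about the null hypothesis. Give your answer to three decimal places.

5.974; fail to reject H₀

Row totals: 56, 71, 78, 45. Column totals: 125, 125. Grand total N = 250.
Expected counts (row total × column total / N):
  Mystery, Adult: 56×125/250 = 28.0000
  Mystery, Child: 56×125/250 = 28.0000
  Romance, Adult: 71×125/250 = 35.5000
  Romance, Child: 71×125/250 = 35.5000
  SciFi, Adult: 78×125/250 = 39.0000
  SciFi, Child: 78×125/250 = 39.0000
  Biography, Adult: 45×125/250 = 22.5000
  Biography, Child: 45×125/250 = 22.5000
Contributions (O − E)²/E:
  (34 − 28.0000)²/28.0000 = 1.2857
  (22 − 28.0000)²/28.0000 = 1.2857
  (31 − 35.5000)²/35.5000 = 0.5704
  (40 − 35.5000)²/35.5000 = 0.5704
  (42 − 39.0000)²/39.0000 = 0.2308
  (36 − 39.0000)²/39.0000 = 0.2308
  (18 − 22.5000)²/22.5000 = 0.9000
  (27 − 22.5000)²/22.5000 = 0.9000
χ² = 1.2857 + 1.2857 + 0.5704 + 0.5704 + 0.2308 + 0.2308 + 0.9000 + 0.9000 = 5.974
df = (4−1)(2−1) = 3. Since 5.974 < 6.251, fail to reject the null hypothesis of independence at α = 0.1.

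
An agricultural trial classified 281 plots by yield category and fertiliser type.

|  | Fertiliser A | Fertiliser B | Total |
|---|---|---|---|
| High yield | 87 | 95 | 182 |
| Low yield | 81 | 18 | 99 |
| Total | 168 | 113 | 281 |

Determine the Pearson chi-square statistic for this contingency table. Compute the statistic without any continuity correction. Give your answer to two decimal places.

Grand total N = 281.
Expected counts (row total × column total / N):
  High yield, Fertiliser A: 182×168/281 = 108.811
  High yield, Fertiliser B: 182×113/281 = 73.189
  Low yield, Fertiliser A: 99×168/281 = 59.189
  Low yield, Fertiliser B: 99×113/281 = 39.811
Contributions (O − E)²/E:
  (87 − 108.811)²/108.811 = 4.3720
  (95 − 73.189)²/73.189 = 6.4999
  (81 − 59.189)²/59.189 = 8.0373
  (18 − 39.811)²/39.811 = 11.9495
χ² = 4.3720 + 6.4999 + 8.0373 + 11.9495 = 30.86

30.86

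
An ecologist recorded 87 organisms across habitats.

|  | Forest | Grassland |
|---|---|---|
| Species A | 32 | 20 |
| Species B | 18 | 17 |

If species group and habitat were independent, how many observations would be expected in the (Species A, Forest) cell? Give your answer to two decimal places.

Row total (Species A) = 52; column total (Forest) = 50; grand total N = 87.
Expected count = (row total × column total) / N = 52 × 50 / 87 = 29.89.

29.89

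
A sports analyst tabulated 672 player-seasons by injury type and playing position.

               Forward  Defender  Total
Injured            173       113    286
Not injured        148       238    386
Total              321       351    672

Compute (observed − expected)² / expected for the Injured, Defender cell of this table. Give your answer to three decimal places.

8.862

Row total (Injured) = 286; column total (Defender) = 351; N = 672.
Expected count E = 286 × 351 / 672 = 149.3839.
Contribution = (O − E)²/E = (113 − 149.3839)² / 149.3839 = 8.862.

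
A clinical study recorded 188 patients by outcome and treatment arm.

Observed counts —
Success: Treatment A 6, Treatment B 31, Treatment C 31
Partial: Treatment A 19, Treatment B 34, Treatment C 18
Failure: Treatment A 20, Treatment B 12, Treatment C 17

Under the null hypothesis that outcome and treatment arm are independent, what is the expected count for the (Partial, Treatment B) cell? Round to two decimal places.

29.08

Row total (Partial) = 71; column total (Treatment B) = 77; grand total N = 188.
Expected count = (row total × column total) / N = 71 × 77 / 188 = 29.08.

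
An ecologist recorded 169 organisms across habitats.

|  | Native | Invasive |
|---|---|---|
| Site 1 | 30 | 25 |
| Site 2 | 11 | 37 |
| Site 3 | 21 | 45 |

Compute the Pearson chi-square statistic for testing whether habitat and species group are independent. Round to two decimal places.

12.14

Row totals: 55, 48, 66. Column totals: 62, 107. Grand total N = 169.
Expected counts (row total × column total / N):
  Site 1, Native: 55×62/169 = 20.178
  Site 1, Invasive: 55×107/169 = 34.822
  Site 2, Native: 48×62/169 = 17.609
  Site 2, Invasive: 48×107/169 = 30.391
  Site 3, Native: 66×62/169 = 24.213
  Site 3, Invasive: 66×107/169 = 41.787
Contributions (O − E)²/E:
  (30 − 20.178)²/20.178 = 4.7810
  (25 − 34.822)²/34.822 = 2.7704
  (11 − 17.609)²/17.609 = 2.4805
  (37 − 30.391)²/30.391 = 1.4372
  (21 − 24.213)²/24.213 = 0.4264
  (45 − 41.787)²/41.787 = 0.2470
χ² = 4.7810 + 2.7704 + 2.4805 + 1.4372 + 0.4264 + 0.2470 = 12.14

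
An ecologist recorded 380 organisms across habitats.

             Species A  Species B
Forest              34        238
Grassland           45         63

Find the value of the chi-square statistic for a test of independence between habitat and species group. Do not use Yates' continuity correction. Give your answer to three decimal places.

Row totals: 272, 108. Column totals: 79, 301. Grand total N = 380.
Expected counts (row total × column total / N):
  Forest, Species A: 272×79/380 = 56.5474
  Forest, Species B: 272×301/380 = 215.4526
  Grassland, Species A: 108×79/380 = 22.4526
  Grassland, Species B: 108×301/380 = 85.5474
Contributions (O − E)²/E:
  (34 − 56.5474)²/56.5474 = 8.9904
  (238 − 215.4526)²/215.4526 = 2.3596
  (45 − 22.4526)²/22.4526 = 22.6426
  (63 − 85.5474)²/85.5474 = 5.9427
χ² = 8.9904 + 2.3596 + 22.6426 + 5.9427 = 39.935

39.935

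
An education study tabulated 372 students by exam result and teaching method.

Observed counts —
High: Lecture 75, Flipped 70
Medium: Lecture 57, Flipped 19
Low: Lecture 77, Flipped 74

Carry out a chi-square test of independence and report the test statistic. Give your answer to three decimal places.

Row totals: 145, 76, 151. Column totals: 209, 163. Grand total N = 372.
Expected counts (row total × column total / N):
  High, Lecture: 145×209/372 = 81.4651
  High, Flipped: 145×163/372 = 63.5349
  Medium, Lecture: 76×209/372 = 42.6989
  Medium, Flipped: 76×163/372 = 33.3011
  Low, Lecture: 151×209/372 = 84.8360
  Low, Flipped: 151×163/372 = 66.1640
Contributions (O − E)²/E:
  (75 − 81.4651)²/81.4651 = 0.5131
  (70 − 63.5349)²/63.5349 = 0.6579
  (57 − 42.6989)²/42.6989 = 4.7899
  (19 − 33.3011)²/33.3011 = 6.1416
  (77 − 84.8360)²/84.8360 = 0.7238
  (74 − 66.1640)²/66.1640 = 0.9280
χ² = 0.5131 + 0.6579 + 4.7899 + 6.1416 + 0.7238 + 0.9280 = 13.754

13.754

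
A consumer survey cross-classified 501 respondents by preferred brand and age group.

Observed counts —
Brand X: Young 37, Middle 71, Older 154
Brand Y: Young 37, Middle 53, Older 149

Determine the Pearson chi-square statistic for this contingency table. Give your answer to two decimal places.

Row totals: 262, 239. Column totals: 74, 124, 303. Grand total N = 501.
Expected counts (row total × column total / N):
  Brand X, Young: 262×74/501 = 38.699
  Brand X, Middle: 262×124/501 = 64.846
  Brand X, Older: 262×303/501 = 158.455
  Brand Y, Young: 239×74/501 = 35.301
  Brand Y, Middle: 239×124/501 = 59.154
  Brand Y, Older: 239×303/501 = 144.545
Contributions (O − E)²/E:
  (37 − 38.699)²/38.699 = 0.0746
  (71 − 64.846)²/64.846 = 0.5840
  (154 − 158.455)²/158.455 = 0.1253
  (37 − 35.301)²/35.301 = 0.0818
  (53 − 59.154)²/59.154 = 0.6402
  (149 − 144.545)²/144.545 = 0.1373
χ² = 0.0746 + 0.5840 + 0.1253 + 0.0818 + 0.6402 + 0.1373 = 1.64

1.64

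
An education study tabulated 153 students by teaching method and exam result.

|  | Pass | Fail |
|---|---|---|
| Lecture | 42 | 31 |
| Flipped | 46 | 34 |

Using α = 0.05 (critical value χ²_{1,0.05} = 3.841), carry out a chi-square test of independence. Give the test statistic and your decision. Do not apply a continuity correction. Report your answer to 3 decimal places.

Row totals: 73, 80. Column totals: 88, 65. Grand total N = 153.
Expected counts (row total × column total / N):
  Lecture, Pass: 73×88/153 = 41.9869
  Lecture, Fail: 73×65/153 = 31.0131
  Flipped, Pass: 80×88/153 = 46.0131
  Flipped, Fail: 80×65/153 = 33.9869
Contributions (O − E)²/E:
  (42 − 41.9869)²/41.9869 = 0.0000
  (31 − 31.0131)²/31.0131 = 0.0000
  (46 − 46.0131)²/46.0131 = 0.0000
  (34 − 33.9869)²/33.9869 = 0.0000
χ² = 0.0000 + 0.0000 + 0.0000 + 0.0000 = 0.000
df = (2−1)(2−1) = 1. Since 0.000 < 3.841, fail to reject the null hypothesis of independence at α = 0.05.

0.000; fail to reject H₀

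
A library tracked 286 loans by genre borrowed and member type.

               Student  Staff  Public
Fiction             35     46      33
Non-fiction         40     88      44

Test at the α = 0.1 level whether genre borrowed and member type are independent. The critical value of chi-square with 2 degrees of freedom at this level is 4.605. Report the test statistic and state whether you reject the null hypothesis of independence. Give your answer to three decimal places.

Row totals: 114, 172. Column totals: 75, 134, 77. Grand total N = 286.
Expected counts (row total × column total / N):
  Fiction, Student: 114×75/286 = 29.8951
  Fiction, Staff: 114×134/286 = 53.4126
  Fiction, Public: 114×77/286 = 30.6923
  Non-fiction, Student: 172×75/286 = 45.1049
  Non-fiction, Staff: 172×134/286 = 80.5874
  Non-fiction, Public: 172×77/286 = 46.3077
Contributions (O − E)²/E:
  (35 − 29.8951)²/29.8951 = 0.8717
  (46 − 53.4126)²/53.4126 = 1.0287
  (33 − 30.6923)²/30.6923 = 0.1735
  (40 − 45.1049)²/45.1049 = 0.5778
  (88 − 80.5874)²/80.5874 = 0.6818
  (44 − 46.3077)²/46.3077 = 0.1150
χ² = 0.8717 + 1.0287 + 0.1735 + 0.5778 + 0.6818 + 0.1150 = 3.449
df = (2−1)(3−1) = 2. Since 3.449 < 4.605, fail to reject the null hypothesis of independence at α = 0.1.

3.449; fail to reject H₀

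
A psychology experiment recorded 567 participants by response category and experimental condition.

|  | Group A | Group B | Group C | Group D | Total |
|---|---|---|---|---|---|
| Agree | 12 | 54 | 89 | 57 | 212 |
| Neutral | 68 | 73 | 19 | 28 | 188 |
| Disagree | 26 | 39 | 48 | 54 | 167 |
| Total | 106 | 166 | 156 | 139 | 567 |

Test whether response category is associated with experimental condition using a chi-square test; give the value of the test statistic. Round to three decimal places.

Grand total N = 567.
Expected counts (row total × column total / N):
  Agree, Group A: 212×106/567 = 39.63316
  Agree, Group B: 212×166/567 = 62.06702
  Agree, Group C: 212×156/567 = 58.32804
  Agree, Group D: 212×139/567 = 51.97178
  Neutral, Group A: 188×106/567 = 35.14638
  Neutral, Group B: 188×166/567 = 55.04056
  Neutral, Group C: 188×156/567 = 51.72487
  Neutral, Group D: 188×139/567 = 46.08818
  Disagree, Group A: 167×106/567 = 31.22046
  Disagree, Group B: 167×166/567 = 48.89242
  Disagree, Group C: 167×156/567 = 45.94709
  Disagree, Group D: 167×139/567 = 40.94004
Contributions (O − E)²/E:
  (12 − 39.63316)²/39.63316 = 19.2665
  (54 − 62.06702)²/62.06702 = 1.0485
  (89 − 58.32804)²/58.32804 = 16.1289
  (57 − 51.97178)²/51.97178 = 0.4865
  (68 − 35.14638)²/35.14638 = 30.7104
  (73 − 55.04056)²/55.04056 = 5.8601
  (19 − 51.72487)²/51.72487 = 20.7041
  (28 − 46.08818)²/46.08818 = 7.0990
  (26 − 31.22046)²/31.22046 = 0.8729
  (39 − 48.89242)²/48.89242 = 2.0015
  (48 − 45.94709)²/45.94709 = 0.0917
  (54 − 40.94004)²/40.94004 = 4.1662
χ² = 19.2665 + 1.0485 + 16.1289 + 0.4865 + 30.7104 + 5.8601 + 20.7041 + 7.0990 + 0.8729 + 2.0015 + 0.0917 + 4.1662 = 108.436

108.436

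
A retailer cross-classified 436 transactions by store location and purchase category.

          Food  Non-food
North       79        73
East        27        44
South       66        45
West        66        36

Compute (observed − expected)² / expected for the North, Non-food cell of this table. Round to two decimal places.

0.23

Row total (North) = 152; column total (Non-food) = 198; N = 436.
Expected count E = 152 × 198 / 436 = 69.028.
Contribution = (O − E)²/E = (73 − 69.028)² / 69.028 = 0.23.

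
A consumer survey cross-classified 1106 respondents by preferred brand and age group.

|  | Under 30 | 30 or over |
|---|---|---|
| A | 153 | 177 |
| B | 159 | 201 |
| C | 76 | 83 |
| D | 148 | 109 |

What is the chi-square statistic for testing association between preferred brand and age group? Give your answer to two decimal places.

11.84

Row totals: 330, 360, 159, 257. Column totals: 536, 570. Grand total N = 1106.
Expected counts (row total × column total / N):
  A, Under 30: 330×536/1106 = 159.928
  A, 30 or over: 330×570/1106 = 170.072
  B, Under 30: 360×536/1106 = 174.467
  B, 30 or over: 360×570/1106 = 185.533
  C, Under 30: 159×536/1106 = 77.056
  C, 30 or over: 159×570/1106 = 81.944
  D, Under 30: 257×536/1106 = 124.550
  D, 30 or over: 257×570/1106 = 132.450
Contributions (O − E)²/E:
  (153 − 159.928)²/159.928 = 0.3001
  (177 − 170.072)²/170.072 = 0.2822
  (159 − 174.467)²/174.467 = 1.3712
  (201 − 185.533)²/185.533 = 1.2894
  (76 − 77.056)²/77.056 = 0.0145
  (83 − 81.944)²/81.944 = 0.0136
  (148 − 124.550)²/124.550 = 4.4151
  (109 − 132.450)²/132.450 = 4.1518
χ² = 0.3001 + 0.2822 + 1.3712 + 1.2894 + 0.0145 + 0.0136 + 4.4151 + 4.1518 = 11.84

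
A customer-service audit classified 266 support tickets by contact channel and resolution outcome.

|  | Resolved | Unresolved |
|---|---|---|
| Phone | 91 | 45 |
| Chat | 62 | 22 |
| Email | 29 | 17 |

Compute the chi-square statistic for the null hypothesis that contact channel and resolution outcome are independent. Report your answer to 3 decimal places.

1.888

Row totals: 136, 84, 46. Column totals: 182, 84. Grand total N = 266.
Expected counts (row total × column total / N):
  Phone, Resolved: 136×182/266 = 93.0526
  Phone, Unresolved: 136×84/266 = 42.9474
  Chat, Resolved: 84×182/266 = 57.4737
  Chat, Unresolved: 84×84/266 = 26.5263
  Email, Resolved: 46×182/266 = 31.4737
  Email, Unresolved: 46×84/266 = 14.5263
Contributions (O − E)²/E:
  (91 − 93.0526)²/93.0526 = 0.0453
  (45 − 42.9474)²/42.9474 = 0.0981
  (62 − 57.4737)²/57.4737 = 0.3565
  (22 − 26.5263)²/26.5263 = 0.7723
  (29 − 31.4737)²/31.4737 = 0.1944
  (17 − 14.5263)²/14.5263 = 0.4212
χ² = 0.0453 + 0.0981 + 0.3565 + 0.7723 + 0.1944 + 0.4212 = 1.888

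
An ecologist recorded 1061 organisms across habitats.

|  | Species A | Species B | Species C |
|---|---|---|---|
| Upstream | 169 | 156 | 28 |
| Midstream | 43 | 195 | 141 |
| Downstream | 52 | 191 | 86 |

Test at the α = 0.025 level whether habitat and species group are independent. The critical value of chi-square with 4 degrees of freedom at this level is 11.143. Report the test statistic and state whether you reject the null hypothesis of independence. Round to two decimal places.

186.27; reject H₀

Row totals: 353, 379, 329. Column totals: 264, 542, 255. Grand total N = 1061.
Expected counts (row total × column total / N):
  Upstream, Species A: 353×264/1061 = 87.8341
  Upstream, Species B: 353×542/1061 = 180.3261
  Upstream, Species C: 353×255/1061 = 84.8398
  Midstream, Species A: 379×264/1061 = 94.3035
  Midstream, Species B: 379×542/1061 = 193.6079
  Midstream, Species C: 379×255/1061 = 91.0886
  Downstream, Species A: 329×264/1061 = 81.8624
  Downstream, Species B: 329×542/1061 = 168.0660
  Downstream, Species C: 329×255/1061 = 79.0716
Contributions (O − E)²/E:
  (169 − 87.8341)²/87.8341 = 75.0039
  (156 − 180.3261)²/180.3261 = 3.2816
  (28 − 84.8398)²/84.8398 = 38.0807
  (43 − 94.3035)²/94.3035 = 27.9104
  (195 − 193.6079)²/193.6079 = 0.0100
  (141 − 91.0886)²/91.0886 = 27.3486
  (52 − 81.8624)²/81.8624 = 10.8934
  (191 − 168.0660)²/168.0660 = 3.1295
  (86 − 79.0716)²/79.0716 = 0.6071
χ² = 75.0039 + 3.2816 + 38.0807 + 27.9104 + 0.0100 + 27.3486 + 10.8934 + 3.1295 + 0.6071 = 186.27
df = (3−1)(3−1) = 4. Since 186.27 > 11.143, reject the null hypothesis of independence at α = 0.025.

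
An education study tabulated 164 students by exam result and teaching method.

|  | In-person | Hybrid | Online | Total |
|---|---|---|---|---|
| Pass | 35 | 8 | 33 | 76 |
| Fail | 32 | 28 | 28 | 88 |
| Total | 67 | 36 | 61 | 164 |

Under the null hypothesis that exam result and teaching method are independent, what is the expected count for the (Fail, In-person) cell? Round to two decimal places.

Row total (Fail) = 88; column total (In-person) = 67; grand total N = 164.
Expected count = (row total × column total) / N = 88 × 67 / 164 = 35.95.

35.95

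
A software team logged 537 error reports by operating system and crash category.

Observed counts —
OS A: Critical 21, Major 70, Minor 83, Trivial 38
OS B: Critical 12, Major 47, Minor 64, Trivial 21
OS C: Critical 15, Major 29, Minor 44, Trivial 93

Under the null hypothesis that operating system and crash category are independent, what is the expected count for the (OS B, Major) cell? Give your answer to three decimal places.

Row total (OS B) = 144; column total (Major) = 146; grand total N = 537.
Expected count = (row total × column total) / N = 144 × 146 / 537 = 39.151.

39.151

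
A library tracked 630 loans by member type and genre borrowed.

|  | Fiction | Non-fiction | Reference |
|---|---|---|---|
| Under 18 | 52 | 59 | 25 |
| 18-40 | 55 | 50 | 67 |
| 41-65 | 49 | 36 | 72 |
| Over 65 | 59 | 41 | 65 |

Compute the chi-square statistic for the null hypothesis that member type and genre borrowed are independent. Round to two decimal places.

Row totals: 136, 172, 157, 165. Column totals: 215, 186, 229. Grand total N = 630.
Expected counts (row total × column total / N):
  Under 18, Fiction: 136×215/630 = 46.413
  Under 18, Non-fiction: 136×186/630 = 40.152
  Under 18, Reference: 136×229/630 = 49.435
  18-40, Fiction: 172×215/630 = 58.698
  18-40, Non-fiction: 172×186/630 = 50.781
  18-40, Reference: 172×229/630 = 62.521
  41-65, Fiction: 157×215/630 = 53.579
  41-65, Non-fiction: 157×186/630 = 46.352
  41-65, Reference: 157×229/630 = 57.068
  Over 65, Fiction: 165×215/630 = 56.310
  Over 65, Non-fiction: 165×186/630 = 48.714
  Over 65, Reference: 165×229/630 = 59.976
Contributions (O − E)²/E:
  (52 − 46.413)²/46.413 = 0.6725
  (59 − 40.152)²/40.152 = 8.8476
  (25 − 49.435)²/49.435 = 12.0779
  (55 − 58.698)²/58.698 = 0.2330
  (50 − 50.781)²/50.781 = 0.0120
  (67 − 62.521)²/62.521 = 0.3209
  (49 − 53.579)²/53.579 = 0.3913
  (36 − 46.352)²/46.352 = 2.3120
  (72 − 57.068)²/57.068 = 3.9070
  (59 − 56.310)²/56.310 = 0.1285
  (41 − 48.714)²/48.714 = 1.2215
  (65 − 59.976)²/59.976 = 0.4208
χ² = 0.6725 + 8.8476 + 12.0779 + 0.2330 + 0.0120 + 0.3209 + 0.3913 + 2.3120 + 3.9070 + 0.1285 + 1.2215 + 0.4208 = 30.54

30.54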